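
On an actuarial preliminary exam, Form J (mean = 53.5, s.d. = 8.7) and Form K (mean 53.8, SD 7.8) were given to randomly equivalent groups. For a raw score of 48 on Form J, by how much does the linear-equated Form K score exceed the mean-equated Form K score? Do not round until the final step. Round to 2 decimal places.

Mean-equated: 48 + (53.8 − 53.5) = 48.30
Linear-equated: (7.8/8.7)(48 − 53.5) + 53.8 = 48.869
Difference = 48.869 − 48.30 = 0.57

0.57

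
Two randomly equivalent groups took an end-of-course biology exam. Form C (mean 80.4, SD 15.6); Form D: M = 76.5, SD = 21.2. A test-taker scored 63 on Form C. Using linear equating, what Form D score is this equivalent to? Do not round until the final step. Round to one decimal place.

52.9

Linear equating: y = (SD_Y/SD_X)(x − M_X) + M_Y
y = (21.2/15.6)(63 − 80.4) + 76.5
y = 1.358974 × -17.4 + 76.5 = -23.6462 + 76.5 = 52.9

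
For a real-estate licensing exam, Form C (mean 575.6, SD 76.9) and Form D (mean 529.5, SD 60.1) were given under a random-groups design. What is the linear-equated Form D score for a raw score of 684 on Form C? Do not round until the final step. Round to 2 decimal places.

Linear equating: y = (SD_Y/SD_X)(x − M_X) + M_Y
y = (60.1/76.9)(684 − 575.6) + 529.5
y = 0.781534 × 108.4 + 529.5 = 84.7183 + 529.5 = 614.22

614.22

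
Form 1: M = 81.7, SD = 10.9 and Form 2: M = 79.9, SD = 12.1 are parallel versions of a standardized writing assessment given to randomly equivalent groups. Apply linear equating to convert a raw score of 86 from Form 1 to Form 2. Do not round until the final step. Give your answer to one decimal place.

84.7

Linear equating: y = (SD_Y/SD_X)(x − M_X) + M_Y
y = (12.1/10.9)(86 − 81.7) + 79.9
y = 1.110092 × 4.3 + 79.9 = 4.7734 + 79.9 = 84.7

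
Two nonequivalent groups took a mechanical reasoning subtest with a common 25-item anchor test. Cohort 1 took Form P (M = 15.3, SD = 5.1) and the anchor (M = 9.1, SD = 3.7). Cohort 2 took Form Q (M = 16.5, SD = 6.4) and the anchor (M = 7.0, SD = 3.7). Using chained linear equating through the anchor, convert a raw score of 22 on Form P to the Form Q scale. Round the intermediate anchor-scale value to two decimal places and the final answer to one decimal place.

28.5

Form P → anchor (Cohort 1): v = (3.7/5.1)(22 − 15.3) + 9.1 = 13.96
anchor → Form Q (Cohort 2): y = (6.4/3.7)(13.96 − 7.0) + 16.5 = 28.5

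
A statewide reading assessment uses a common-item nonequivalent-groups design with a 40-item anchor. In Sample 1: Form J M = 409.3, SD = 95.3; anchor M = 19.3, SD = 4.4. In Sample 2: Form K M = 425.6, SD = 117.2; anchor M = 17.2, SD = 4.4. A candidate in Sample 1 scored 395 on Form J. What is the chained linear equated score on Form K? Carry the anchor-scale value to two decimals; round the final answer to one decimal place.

Form J → anchor (Sample 1): v = (4.4/95.3)(395 − 409.3) + 19.3 = 18.64
anchor → Form K (Sample 2): y = (117.2/4.4)(18.64 − 17.2) + 425.6 = 464.0

464.0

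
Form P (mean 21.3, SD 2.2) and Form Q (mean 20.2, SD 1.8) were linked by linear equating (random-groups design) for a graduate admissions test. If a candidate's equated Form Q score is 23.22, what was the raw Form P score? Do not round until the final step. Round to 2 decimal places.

24.99

Invert y = (SD_Y/SD_X)(x − M_X) + M_Y:
x = (SD_X/SD_Y)(y − M_Y) + M_X = (2.2/1.8)(23.22 − 20.2) + 21.3
x = 1.222222 × 3.020 + 21.3 = 24.99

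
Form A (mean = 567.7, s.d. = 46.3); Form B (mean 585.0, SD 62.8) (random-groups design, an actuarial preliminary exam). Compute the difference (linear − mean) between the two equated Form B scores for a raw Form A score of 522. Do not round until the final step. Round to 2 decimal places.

-16.29

Mean-equated: 522 + (585.0 − 567.7) = 539.30
Linear-equated: (62.8/46.3)(522 − 567.7) + 585.0 = 523.014
Difference = 523.014 − 539.30 = -16.29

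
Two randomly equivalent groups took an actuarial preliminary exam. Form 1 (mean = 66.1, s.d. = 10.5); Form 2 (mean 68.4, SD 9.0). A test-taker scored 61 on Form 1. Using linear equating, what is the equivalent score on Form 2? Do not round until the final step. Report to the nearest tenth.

Linear equating: y = (SD_Y/SD_X)(x − M_X) + M_Y
y = (9.0/10.5)(61 − 66.1) + 68.4
y = 0.857143 × -5.1 + 68.4 = -4.3714 + 68.4 = 64.0

64.0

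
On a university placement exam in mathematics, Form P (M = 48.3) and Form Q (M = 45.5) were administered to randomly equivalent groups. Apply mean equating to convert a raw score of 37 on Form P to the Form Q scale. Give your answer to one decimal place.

34.2

Mean equating: y = x + (M_Y − M_X) = 37 + (45.5 − 48.3) = 34.2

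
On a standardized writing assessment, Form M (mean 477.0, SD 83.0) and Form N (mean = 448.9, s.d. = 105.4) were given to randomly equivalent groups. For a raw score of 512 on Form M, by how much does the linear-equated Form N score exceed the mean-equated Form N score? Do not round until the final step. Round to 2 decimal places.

Mean-equated: 512 + (448.9 − 477.0) = 483.90
Linear-equated: (105.4/83.0)(512 − 477.0) + 448.9 = 493.346
Difference = 493.346 − 483.90 = 9.45

9.45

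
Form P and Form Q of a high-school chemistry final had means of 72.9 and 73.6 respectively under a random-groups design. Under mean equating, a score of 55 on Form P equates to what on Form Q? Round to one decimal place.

Mean equating: y = x + (M_Y − M_X) = 55 + (73.6 − 72.9) = 55.7

55.7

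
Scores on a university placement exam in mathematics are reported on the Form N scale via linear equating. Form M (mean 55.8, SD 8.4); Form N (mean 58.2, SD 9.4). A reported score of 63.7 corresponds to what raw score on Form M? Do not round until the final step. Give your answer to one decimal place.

60.7

Invert y = (SD_Y/SD_X)(x − M_X) + M_Y:
x = (SD_X/SD_Y)(y − M_Y) + M_X = (8.4/9.4)(63.7 − 58.2) + 55.8
x = 0.893617 × 5.500 + 55.8 = 60.7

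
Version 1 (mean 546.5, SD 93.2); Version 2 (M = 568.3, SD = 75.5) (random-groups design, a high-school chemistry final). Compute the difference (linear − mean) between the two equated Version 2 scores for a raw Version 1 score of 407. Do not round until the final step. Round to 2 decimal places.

Mean-equated: 407 + (568.3 − 546.5) = 428.80
Linear-equated: (75.5/93.2)(407 − 546.5) + 568.3 = 455.293
Difference = 455.293 − 428.80 = 26.49

26.49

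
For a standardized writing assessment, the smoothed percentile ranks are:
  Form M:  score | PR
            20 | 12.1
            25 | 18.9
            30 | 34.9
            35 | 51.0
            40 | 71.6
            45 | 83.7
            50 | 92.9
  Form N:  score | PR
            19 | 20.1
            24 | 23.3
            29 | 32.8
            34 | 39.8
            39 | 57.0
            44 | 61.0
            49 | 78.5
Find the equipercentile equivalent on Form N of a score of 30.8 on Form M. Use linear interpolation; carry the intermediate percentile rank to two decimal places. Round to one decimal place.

PR of 30.8 on Form M: 34.9 + (30.8 − 30)/(35 − 30) × (51.0 − 34.9) = 37.48
On Form N, PR 37.48 falls between score 29 (PR 32.8) and 34 (PR 39.8).
Interpolate: 29 + (37.48 − 32.8)/(39.8 − 32.8) × (34 − 29) = 32.3

32.3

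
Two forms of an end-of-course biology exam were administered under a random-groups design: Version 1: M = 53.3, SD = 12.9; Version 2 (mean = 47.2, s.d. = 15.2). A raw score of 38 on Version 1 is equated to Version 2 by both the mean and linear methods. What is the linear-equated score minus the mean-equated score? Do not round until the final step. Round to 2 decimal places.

-2.73

Mean-equated: 38 + (47.2 − 53.3) = 31.90
Linear-equated: (15.2/12.9)(38 − 53.3) + 47.2 = 29.172
Difference = 29.172 − 31.90 = -2.73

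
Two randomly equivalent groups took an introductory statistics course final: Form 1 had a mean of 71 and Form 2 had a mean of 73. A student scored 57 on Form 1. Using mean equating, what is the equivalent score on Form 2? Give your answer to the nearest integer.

59

Mean equating: y = x + (M_Y − M_X) = 57 + (73 − 71) = 59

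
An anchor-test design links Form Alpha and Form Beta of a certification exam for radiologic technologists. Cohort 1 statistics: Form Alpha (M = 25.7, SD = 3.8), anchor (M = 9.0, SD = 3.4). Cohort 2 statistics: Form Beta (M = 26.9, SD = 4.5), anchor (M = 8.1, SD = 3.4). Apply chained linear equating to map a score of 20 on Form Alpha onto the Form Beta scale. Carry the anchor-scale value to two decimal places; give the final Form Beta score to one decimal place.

21.3

Form Alpha → anchor (Cohort 1): v = (3.4/3.8)(20 − 25.7) + 9.0 = 3.90
anchor → Form Beta (Cohort 2): y = (4.5/3.4)(3.90 − 8.1) + 26.9 = 21.3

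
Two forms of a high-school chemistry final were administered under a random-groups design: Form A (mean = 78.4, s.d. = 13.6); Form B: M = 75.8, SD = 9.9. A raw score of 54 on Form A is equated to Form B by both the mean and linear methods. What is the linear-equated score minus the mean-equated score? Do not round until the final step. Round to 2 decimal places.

6.64

Mean-equated: 54 + (75.8 − 78.4) = 51.40
Linear-equated: (9.9/13.6)(54 − 78.4) + 75.8 = 58.038
Difference = 58.038 − 51.40 = 6.64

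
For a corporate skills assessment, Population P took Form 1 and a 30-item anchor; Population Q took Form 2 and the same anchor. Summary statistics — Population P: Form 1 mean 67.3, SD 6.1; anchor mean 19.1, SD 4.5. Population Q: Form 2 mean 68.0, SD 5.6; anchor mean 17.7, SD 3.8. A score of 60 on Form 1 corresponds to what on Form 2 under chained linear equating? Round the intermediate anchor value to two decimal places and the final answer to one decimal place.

62.1

Form 1 → anchor (Population P): v = (4.5/6.1)(60 − 67.3) + 19.1 = 13.71
anchor → Form 2 (Population Q): y = (5.6/3.8)(13.71 − 17.7) + 68.0 = 62.1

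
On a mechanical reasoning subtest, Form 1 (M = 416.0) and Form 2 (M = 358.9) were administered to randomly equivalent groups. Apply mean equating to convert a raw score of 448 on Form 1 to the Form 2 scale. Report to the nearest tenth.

390.9

Mean equating: y = x + (M_Y − M_X) = 448 + (358.9 − 416.0) = 390.9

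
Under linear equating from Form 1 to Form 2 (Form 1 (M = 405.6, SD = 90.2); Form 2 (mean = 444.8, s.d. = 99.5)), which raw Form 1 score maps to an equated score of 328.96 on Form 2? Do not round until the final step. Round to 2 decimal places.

300.59

Invert y = (SD_Y/SD_X)(x − M_X) + M_Y:
x = (SD_X/SD_Y)(y − M_Y) + M_X = (90.2/99.5)(328.96 − 444.8) + 405.6
x = 0.906533 × -115.840 + 405.6 = 300.59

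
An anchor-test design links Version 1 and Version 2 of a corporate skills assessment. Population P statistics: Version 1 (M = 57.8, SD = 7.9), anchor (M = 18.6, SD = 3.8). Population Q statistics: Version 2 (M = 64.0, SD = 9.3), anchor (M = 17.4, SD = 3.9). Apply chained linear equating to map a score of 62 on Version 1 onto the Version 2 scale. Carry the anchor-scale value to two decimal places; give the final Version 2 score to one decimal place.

71.7

Version 1 → anchor (Population P): v = (3.8/7.9)(62 − 57.8) + 18.6 = 20.62
anchor → Version 2 (Population Q): y = (9.3/3.9)(20.62 − 17.4) + 64.0 = 71.7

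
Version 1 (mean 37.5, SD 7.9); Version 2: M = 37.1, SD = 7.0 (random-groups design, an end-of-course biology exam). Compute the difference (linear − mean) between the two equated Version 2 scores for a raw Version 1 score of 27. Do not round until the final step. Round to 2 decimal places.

Mean-equated: 27 + (37.1 − 37.5) = 26.60
Linear-equated: (7.0/7.9)(27 − 37.5) + 37.1 = 27.796
Difference = 27.796 − 26.60 = 1.20

1.20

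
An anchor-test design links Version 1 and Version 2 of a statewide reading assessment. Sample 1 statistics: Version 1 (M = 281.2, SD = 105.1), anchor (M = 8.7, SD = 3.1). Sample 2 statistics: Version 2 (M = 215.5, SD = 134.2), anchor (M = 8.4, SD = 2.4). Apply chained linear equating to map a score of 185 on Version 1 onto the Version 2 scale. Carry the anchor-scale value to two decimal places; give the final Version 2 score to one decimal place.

73.5

Version 1 → anchor (Sample 1): v = (3.1/105.1)(185 − 281.2) + 8.7 = 5.86
anchor → Version 2 (Sample 2): y = (134.2/2.4)(5.86 − 8.4) + 215.5 = 73.5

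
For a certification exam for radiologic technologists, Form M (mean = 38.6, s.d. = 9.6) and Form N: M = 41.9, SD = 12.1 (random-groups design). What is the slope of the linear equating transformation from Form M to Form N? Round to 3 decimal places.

A = SD_Y / SD_X = 12.1 / 9.6 = 1.260

1.260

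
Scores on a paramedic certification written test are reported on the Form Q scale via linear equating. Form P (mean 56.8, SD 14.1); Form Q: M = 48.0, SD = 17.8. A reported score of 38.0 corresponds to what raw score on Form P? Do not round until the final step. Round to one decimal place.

48.9

Invert y = (SD_Y/SD_X)(x − M_X) + M_Y:
x = (SD_X/SD_Y)(y − M_Y) + M_X = (14.1/17.8)(38.0 − 48.0) + 56.8
x = 0.792135 × -10.000 + 56.8 = 48.9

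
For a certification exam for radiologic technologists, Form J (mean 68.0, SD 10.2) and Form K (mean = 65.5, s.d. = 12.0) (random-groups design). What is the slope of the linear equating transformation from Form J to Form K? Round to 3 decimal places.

A = SD_Y / SD_X = 12.0 / 10.2 = 1.176

1.176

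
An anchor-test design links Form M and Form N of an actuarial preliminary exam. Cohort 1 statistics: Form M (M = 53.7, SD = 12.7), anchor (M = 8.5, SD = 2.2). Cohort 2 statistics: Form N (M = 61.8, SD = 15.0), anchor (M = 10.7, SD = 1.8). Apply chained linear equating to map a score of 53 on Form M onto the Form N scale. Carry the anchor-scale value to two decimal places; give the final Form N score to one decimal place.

Form M → anchor (Cohort 1): v = (2.2/12.7)(53 − 53.7) + 8.5 = 8.38
anchor → Form N (Cohort 2): y = (15.0/1.8)(8.38 − 10.7) + 61.8 = 42.5

42.5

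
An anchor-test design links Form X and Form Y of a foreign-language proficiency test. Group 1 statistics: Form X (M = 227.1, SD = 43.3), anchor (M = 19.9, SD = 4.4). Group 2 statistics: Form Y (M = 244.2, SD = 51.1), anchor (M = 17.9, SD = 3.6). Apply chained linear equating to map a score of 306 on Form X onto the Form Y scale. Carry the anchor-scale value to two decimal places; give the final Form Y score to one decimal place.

386.4

Form X → anchor (Group 1): v = (4.4/43.3)(306 − 227.1) + 19.9 = 27.92
anchor → Form Y (Group 2): y = (51.1/3.6)(27.92 − 17.9) + 244.2 = 386.4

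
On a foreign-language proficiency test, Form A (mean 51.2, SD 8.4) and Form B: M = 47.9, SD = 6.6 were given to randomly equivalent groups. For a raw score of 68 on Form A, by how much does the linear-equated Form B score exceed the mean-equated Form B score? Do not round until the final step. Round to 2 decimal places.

-3.60

Mean-equated: 68 + (47.9 − 51.2) = 64.70
Linear-equated: (6.6/8.4)(68 − 51.2) + 47.9 = 61.100
Difference = 61.100 − 64.70 = -3.60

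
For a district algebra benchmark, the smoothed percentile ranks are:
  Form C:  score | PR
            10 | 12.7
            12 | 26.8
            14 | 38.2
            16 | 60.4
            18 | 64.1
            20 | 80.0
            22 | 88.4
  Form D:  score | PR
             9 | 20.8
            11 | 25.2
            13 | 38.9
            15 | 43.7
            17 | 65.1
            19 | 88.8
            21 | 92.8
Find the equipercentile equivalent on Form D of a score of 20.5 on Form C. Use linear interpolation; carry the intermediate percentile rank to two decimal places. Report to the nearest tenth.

PR of 20.5 on Form C: 80.0 + (20.5 − 20)/(22 − 20) × (88.4 − 80.0) = 82.10
On Form D, PR 82.10 falls between score 17 (PR 65.1) and 19 (PR 88.8).
Interpolate: 17 + (82.10 − 65.1)/(88.8 − 65.1) × (19 − 17) = 18.4

18.4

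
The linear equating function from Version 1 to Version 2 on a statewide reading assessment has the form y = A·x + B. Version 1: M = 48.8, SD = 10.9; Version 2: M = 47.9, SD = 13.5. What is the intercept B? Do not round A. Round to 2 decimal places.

A = SD_Y / SD_X = 13.5 / 10.9 = 1.238532
B = M_Y − A·M_X = 47.9 − 1.238532 × 48.8 = -12.54

-12.54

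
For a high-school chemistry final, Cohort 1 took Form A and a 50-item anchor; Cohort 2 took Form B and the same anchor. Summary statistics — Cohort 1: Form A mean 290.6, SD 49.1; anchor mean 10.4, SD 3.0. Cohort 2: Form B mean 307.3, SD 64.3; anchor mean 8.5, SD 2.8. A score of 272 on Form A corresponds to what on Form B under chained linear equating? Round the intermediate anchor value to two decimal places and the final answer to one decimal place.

Form A → anchor (Cohort 1): v = (3.0/49.1)(272 − 290.6) + 10.4 = 9.26
anchor → Form B (Cohort 2): y = (64.3/2.8)(9.26 − 8.5) + 307.3 = 324.8

324.8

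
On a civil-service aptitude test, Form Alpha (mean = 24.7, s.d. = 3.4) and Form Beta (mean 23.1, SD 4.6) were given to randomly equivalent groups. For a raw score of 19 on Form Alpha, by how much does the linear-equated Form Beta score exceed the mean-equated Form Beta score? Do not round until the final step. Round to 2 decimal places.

-2.01

Mean-equated: 19 + (23.1 − 24.7) = 17.40
Linear-equated: (4.6/3.4)(19 − 24.7) + 23.1 = 15.388
Difference = 15.388 − 17.40 = -2.01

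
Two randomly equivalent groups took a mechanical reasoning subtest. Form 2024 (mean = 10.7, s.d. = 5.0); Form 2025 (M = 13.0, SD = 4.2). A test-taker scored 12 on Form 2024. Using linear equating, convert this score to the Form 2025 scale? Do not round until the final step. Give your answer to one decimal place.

14.1

Linear equating: y = (SD_Y/SD_X)(x − M_X) + M_Y
y = (4.2/5.0)(12 − 10.7) + 13.0
y = 0.840000 × 1.3 + 13.0 = 1.0920 + 13.0 = 14.1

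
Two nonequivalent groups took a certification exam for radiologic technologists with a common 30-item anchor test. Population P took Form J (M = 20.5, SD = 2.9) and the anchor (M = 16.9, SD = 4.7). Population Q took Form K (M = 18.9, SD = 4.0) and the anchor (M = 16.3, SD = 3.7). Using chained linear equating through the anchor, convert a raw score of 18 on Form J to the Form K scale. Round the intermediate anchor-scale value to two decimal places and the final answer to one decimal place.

Form J → anchor (Population P): v = (4.7/2.9)(18 − 20.5) + 16.9 = 12.85
anchor → Form K (Population Q): y = (4.0/3.7)(12.85 − 16.3) + 18.9 = 15.2

15.2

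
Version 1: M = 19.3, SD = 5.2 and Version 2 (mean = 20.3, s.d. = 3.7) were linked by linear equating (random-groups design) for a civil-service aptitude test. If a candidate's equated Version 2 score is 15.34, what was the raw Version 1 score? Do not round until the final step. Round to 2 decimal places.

12.33

Invert y = (SD_Y/SD_X)(x − M_X) + M_Y:
x = (SD_X/SD_Y)(y − M_Y) + M_X = (5.2/3.7)(15.34 − 20.3) + 19.3
x = 1.405405 × -4.960 + 19.3 = 12.33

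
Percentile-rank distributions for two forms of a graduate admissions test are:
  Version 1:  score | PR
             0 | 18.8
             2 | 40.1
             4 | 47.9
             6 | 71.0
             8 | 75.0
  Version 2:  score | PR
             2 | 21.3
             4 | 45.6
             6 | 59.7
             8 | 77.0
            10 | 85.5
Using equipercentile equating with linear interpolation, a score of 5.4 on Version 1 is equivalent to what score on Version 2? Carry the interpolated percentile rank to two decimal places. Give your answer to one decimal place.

PR of 5.4 on Version 1: 47.9 + (5.4 − 4)/(6 − 4) × (71.0 − 47.9) = 64.07
On Version 2, PR 64.07 falls between score 6 (PR 59.7) and 8 (PR 77.0).
Interpolate: 6 + (64.07 − 59.7)/(77.0 − 59.7) × (8 − 6) = 6.5

6.5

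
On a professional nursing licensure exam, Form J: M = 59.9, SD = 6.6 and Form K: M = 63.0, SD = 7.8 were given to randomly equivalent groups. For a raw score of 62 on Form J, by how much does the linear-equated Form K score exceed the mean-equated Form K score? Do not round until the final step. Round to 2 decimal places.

0.38

Mean-equated: 62 + (63.0 − 59.9) = 65.10
Linear-equated: (7.8/6.6)(62 − 59.9) + 63.0 = 65.482
Difference = 65.482 − 65.10 = 0.38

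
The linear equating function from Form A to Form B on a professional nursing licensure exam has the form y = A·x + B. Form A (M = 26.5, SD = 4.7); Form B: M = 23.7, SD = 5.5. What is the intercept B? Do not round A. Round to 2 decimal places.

-7.31

A = SD_Y / SD_X = 5.5 / 4.7 = 1.170213
B = M_Y − A·M_X = 23.7 − 1.170213 × 26.5 = -7.31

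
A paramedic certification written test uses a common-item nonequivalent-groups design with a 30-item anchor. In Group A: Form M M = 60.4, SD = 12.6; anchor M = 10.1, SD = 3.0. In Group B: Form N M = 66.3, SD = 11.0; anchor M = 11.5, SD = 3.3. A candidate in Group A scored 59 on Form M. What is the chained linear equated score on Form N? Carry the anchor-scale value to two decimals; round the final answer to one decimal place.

Form M → anchor (Group A): v = (3.0/12.6)(59 − 60.4) + 10.1 = 9.77
anchor → Form N (Group B): y = (11.0/3.3)(9.77 − 11.5) + 66.3 = 60.5

60.5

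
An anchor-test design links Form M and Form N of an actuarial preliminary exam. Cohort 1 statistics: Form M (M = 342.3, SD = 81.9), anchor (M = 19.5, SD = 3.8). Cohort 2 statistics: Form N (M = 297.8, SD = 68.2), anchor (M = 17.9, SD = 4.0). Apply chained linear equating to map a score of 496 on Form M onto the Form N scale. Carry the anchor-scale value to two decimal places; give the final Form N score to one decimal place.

Form M → anchor (Cohort 1): v = (3.8/81.9)(496 − 342.3) + 19.5 = 26.63
anchor → Form N (Cohort 2): y = (68.2/4.0)(26.63 − 17.9) + 297.8 = 446.6

446.6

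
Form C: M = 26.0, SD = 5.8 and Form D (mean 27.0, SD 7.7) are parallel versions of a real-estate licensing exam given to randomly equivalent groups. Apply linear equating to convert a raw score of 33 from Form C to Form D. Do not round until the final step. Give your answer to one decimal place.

36.3

Linear equating: y = (SD_Y/SD_X)(x − M_X) + M_Y
y = (7.7/5.8)(33 − 26.0) + 27.0
y = 1.327586 × 7.0 + 27.0 = 9.2931 + 27.0 = 36.3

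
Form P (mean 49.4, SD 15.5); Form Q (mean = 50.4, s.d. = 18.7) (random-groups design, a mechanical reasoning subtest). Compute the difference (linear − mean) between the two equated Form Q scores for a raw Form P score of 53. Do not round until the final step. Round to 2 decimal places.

0.74

Mean-equated: 53 + (50.4 − 49.4) = 54.00
Linear-equated: (18.7/15.5)(53 − 49.4) + 50.4 = 54.743
Difference = 54.743 − 54.00 = 0.74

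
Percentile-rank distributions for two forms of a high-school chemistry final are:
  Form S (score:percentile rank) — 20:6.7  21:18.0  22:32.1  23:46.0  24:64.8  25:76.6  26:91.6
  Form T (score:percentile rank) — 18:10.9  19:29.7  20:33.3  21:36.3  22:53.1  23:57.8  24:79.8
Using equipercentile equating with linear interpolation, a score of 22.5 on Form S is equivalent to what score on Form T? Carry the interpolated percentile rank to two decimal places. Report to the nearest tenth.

21.2

PR of 22.5 on Form S: 32.1 + (22.5 − 22)/(23 − 22) × (46.0 − 32.1) = 39.05
On Form T, PR 39.05 falls between score 21 (PR 36.3) and 22 (PR 53.1).
Interpolate: 21 + (39.05 − 36.3)/(53.1 − 36.3) × (22 − 21) = 21.2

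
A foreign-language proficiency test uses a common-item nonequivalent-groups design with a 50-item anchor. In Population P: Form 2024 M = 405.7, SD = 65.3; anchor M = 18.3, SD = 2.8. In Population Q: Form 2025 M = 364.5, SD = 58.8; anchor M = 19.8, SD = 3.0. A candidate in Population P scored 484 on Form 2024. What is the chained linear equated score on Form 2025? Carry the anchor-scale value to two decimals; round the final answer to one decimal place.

Form 2024 → anchor (Population P): v = (2.8/65.3)(484 − 405.7) + 18.3 = 21.66
anchor → Form 2025 (Population Q): y = (58.8/3.0)(21.66 − 19.8) + 364.5 = 401.0

401.0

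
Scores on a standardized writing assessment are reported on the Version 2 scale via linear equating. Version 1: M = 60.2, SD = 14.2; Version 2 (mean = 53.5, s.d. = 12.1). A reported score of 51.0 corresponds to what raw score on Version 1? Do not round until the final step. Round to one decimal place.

57.3

Invert y = (SD_Y/SD_X)(x − M_X) + M_Y:
x = (SD_X/SD_Y)(y − M_Y) + M_X = (14.2/12.1)(51.0 − 53.5) + 60.2
x = 1.173554 × -2.500 + 60.2 = 57.3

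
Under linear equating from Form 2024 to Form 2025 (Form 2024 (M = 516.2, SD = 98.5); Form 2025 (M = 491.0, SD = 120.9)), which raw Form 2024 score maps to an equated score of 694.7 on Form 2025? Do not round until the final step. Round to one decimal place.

682.2

Invert y = (SD_Y/SD_X)(x − M_X) + M_Y:
x = (SD_X/SD_Y)(y − M_Y) + M_X = (98.5/120.9)(694.7 − 491.0) + 516.2
x = 0.814723 × 203.700 + 516.2 = 682.2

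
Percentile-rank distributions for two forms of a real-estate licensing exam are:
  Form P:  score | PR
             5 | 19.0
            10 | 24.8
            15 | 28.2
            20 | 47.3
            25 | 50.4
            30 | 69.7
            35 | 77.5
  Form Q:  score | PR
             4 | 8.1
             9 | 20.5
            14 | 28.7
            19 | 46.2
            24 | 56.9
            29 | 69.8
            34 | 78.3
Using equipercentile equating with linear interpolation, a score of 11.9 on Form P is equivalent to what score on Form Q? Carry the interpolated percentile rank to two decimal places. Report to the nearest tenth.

12.4

PR of 11.9 on Form P: 24.8 + (11.9 − 10)/(15 − 10) × (28.2 − 24.8) = 26.09
On Form Q, PR 26.09 falls between score 9 (PR 20.5) and 14 (PR 28.7).
Interpolate: 9 + (26.09 − 20.5)/(28.7 − 20.5) × (14 − 9) = 12.4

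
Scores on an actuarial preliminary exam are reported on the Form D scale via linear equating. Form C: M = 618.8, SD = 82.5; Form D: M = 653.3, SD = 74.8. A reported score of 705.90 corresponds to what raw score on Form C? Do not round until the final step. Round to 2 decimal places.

676.81

Invert y = (SD_Y/SD_X)(x − M_X) + M_Y:
x = (SD_X/SD_Y)(y − M_Y) + M_X = (82.5/74.8)(705.90 − 653.3) + 618.8
x = 1.102941 × 52.600 + 618.8 = 676.81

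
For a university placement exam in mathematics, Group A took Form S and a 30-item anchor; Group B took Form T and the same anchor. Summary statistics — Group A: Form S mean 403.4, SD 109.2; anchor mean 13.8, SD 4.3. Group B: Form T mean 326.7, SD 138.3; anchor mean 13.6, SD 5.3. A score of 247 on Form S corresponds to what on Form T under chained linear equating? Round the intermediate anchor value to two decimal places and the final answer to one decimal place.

171.2

Form S → anchor (Group A): v = (4.3/109.2)(247 − 403.4) + 13.8 = 7.64
anchor → Form T (Group B): y = (138.3/5.3)(7.64 − 13.6) + 326.7 = 171.2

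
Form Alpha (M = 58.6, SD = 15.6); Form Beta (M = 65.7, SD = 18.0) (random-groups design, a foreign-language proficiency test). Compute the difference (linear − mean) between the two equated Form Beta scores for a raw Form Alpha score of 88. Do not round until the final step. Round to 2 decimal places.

Mean-equated: 88 + (65.7 − 58.6) = 95.10
Linear-equated: (18.0/15.6)(88 − 58.6) + 65.7 = 99.623
Difference = 99.623 − 95.10 = 4.52

4.52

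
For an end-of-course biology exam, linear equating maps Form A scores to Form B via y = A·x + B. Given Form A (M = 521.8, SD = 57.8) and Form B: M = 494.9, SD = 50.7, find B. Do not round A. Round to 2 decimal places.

37.20

A = SD_Y / SD_X = 50.7 / 57.8 = 0.877163
B = M_Y − A·M_X = 494.9 − 0.877163 × 521.8 = 37.20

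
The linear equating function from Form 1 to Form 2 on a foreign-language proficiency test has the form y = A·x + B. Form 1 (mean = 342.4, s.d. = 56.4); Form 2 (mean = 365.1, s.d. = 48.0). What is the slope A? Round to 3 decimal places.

A = SD_Y / SD_X = 48.0 / 56.4 = 0.851

0.851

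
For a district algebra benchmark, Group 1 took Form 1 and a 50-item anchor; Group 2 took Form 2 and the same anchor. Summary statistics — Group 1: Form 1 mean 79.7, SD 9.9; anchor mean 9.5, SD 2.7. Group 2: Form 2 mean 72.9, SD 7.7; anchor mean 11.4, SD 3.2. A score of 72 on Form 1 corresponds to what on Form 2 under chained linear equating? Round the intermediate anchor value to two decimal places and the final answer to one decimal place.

63.3

Form 1 → anchor (Group 1): v = (2.7/9.9)(72 − 79.7) + 9.5 = 7.40
anchor → Form 2 (Group 2): y = (7.7/3.2)(7.40 − 11.4) + 72.9 = 63.3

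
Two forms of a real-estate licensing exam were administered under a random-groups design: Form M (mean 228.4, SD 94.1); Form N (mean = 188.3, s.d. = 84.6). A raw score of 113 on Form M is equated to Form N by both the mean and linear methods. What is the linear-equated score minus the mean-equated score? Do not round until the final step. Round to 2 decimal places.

Mean-equated: 113 + (188.3 − 228.4) = 72.90
Linear-equated: (84.6/94.1)(113 − 228.4) + 188.3 = 84.550
Difference = 84.550 − 72.90 = 11.65

11.65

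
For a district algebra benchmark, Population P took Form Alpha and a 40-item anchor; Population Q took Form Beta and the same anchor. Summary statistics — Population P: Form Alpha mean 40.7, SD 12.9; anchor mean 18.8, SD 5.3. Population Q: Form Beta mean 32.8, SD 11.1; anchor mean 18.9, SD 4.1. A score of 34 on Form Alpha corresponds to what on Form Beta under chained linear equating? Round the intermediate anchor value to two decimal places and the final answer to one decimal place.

Form Alpha → anchor (Population P): v = (5.3/12.9)(34 − 40.7) + 18.8 = 16.05
anchor → Form Beta (Population Q): y = (11.1/4.1)(16.05 − 18.9) + 32.8 = 25.1

25.1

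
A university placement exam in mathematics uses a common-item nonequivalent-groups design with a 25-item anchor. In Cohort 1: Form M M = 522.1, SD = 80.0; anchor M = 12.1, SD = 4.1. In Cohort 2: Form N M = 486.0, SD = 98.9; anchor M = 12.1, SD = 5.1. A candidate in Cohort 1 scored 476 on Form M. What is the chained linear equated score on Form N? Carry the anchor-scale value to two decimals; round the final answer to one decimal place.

Form M → anchor (Cohort 1): v = (4.1/80.0)(476 − 522.1) + 12.1 = 9.74
anchor → Form N (Cohort 2): y = (98.9/5.1)(9.74 − 12.1) + 486.0 = 440.2

440.2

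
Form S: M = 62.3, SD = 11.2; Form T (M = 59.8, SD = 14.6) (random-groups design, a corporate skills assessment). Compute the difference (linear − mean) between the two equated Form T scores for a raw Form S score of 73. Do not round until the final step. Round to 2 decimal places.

Mean-equated: 73 + (59.8 − 62.3) = 70.50
Linear-equated: (14.6/11.2)(73 − 62.3) + 59.8 = 73.748
Difference = 73.748 − 70.50 = 3.25

3.25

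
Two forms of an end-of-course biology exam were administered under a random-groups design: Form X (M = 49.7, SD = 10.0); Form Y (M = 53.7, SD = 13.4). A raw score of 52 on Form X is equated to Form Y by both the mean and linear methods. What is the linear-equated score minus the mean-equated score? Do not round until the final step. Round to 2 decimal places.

Mean-equated: 52 + (53.7 − 49.7) = 56.00
Linear-equated: (13.4/10.0)(52 − 49.7) + 53.7 = 56.782
Difference = 56.782 − 56.00 = 0.78

0.78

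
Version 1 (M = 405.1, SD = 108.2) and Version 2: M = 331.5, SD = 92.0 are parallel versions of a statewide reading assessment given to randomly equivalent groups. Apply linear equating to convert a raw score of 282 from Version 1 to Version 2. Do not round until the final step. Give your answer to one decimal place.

Linear equating: y = (SD_Y/SD_X)(x − M_X) + M_Y
y = (92.0/108.2)(282 − 405.1) + 331.5
y = 0.850277 × -123.1 + 331.5 = -104.6691 + 331.5 = 226.8

226.8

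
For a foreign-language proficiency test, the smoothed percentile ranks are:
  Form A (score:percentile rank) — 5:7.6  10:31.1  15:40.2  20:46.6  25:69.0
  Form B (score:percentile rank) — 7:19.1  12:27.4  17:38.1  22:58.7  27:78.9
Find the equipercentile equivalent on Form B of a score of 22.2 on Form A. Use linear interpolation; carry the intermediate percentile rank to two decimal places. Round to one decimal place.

21.5

PR of 22.2 on Form A: 46.6 + (22.2 − 20)/(25 − 20) × (69.0 − 46.6) = 56.46
On Form B, PR 56.46 falls between score 17 (PR 38.1) and 22 (PR 58.7).
Interpolate: 17 + (56.46 − 38.1)/(58.7 − 38.1) × (22 − 17) = 21.5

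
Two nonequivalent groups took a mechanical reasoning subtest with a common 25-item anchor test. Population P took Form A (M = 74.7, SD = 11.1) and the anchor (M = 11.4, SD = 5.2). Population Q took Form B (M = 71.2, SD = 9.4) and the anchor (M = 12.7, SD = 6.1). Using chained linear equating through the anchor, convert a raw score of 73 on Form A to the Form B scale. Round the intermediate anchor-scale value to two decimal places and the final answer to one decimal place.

Form A → anchor (Population P): v = (5.2/11.1)(73 − 74.7) + 11.4 = 10.60
anchor → Form B (Population Q): y = (9.4/6.1)(10.60 − 12.7) + 71.2 = 68.0

68.0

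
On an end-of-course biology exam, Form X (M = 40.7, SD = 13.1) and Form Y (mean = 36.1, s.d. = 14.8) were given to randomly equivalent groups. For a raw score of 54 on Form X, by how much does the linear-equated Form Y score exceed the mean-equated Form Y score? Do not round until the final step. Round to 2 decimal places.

1.73

Mean-equated: 54 + (36.1 − 40.7) = 49.40
Linear-equated: (14.8/13.1)(54 − 40.7) + 36.1 = 51.126
Difference = 51.126 − 49.40 = 1.73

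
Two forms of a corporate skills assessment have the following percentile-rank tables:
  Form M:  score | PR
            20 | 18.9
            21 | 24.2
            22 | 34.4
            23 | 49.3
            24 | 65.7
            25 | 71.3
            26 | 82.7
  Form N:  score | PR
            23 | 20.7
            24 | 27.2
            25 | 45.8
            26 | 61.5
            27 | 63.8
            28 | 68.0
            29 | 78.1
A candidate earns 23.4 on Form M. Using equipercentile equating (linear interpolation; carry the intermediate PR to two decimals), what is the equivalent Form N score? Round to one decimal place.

PR of 23.4 on Form M: 49.3 + (23.4 − 23)/(24 − 23) × (65.7 − 49.3) = 55.86
On Form N, PR 55.86 falls between score 25 (PR 45.8) and 26 (PR 61.5).
Interpolate: 25 + (55.86 − 45.8)/(61.5 − 45.8) × (26 − 25) = 25.6

25.6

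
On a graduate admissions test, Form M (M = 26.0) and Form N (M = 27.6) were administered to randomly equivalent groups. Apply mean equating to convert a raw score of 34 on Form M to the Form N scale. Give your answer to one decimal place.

35.6

Mean equating: y = x + (M_Y − M_X) = 34 + (27.6 − 26.0) = 35.6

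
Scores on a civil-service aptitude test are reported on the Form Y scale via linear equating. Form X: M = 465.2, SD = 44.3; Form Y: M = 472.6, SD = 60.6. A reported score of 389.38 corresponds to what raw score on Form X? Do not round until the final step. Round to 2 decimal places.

404.36

Invert y = (SD_Y/SD_X)(x − M_X) + M_Y:
x = (SD_X/SD_Y)(y − M_Y) + M_X = (44.3/60.6)(389.38 − 472.6) + 465.2
x = 0.731023 × -83.220 + 465.2 = 404.36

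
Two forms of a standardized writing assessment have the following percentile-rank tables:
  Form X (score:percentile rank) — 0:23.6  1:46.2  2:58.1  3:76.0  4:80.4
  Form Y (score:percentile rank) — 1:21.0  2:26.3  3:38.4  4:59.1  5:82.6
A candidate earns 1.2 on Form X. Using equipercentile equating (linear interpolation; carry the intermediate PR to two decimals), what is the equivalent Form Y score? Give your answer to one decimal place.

3.5

PR of 1.2 on Form X: 46.2 + (1.2 − 1)/(2 − 1) × (58.1 − 46.2) = 48.58
On Form Y, PR 48.58 falls between score 3 (PR 38.4) and 4 (PR 59.1).
Interpolate: 3 + (48.58 − 38.4)/(59.1 − 38.4) × (4 − 3) = 3.5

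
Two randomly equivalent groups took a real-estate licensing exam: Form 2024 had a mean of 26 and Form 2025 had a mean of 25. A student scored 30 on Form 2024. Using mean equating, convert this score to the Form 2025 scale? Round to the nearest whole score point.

29

Mean equating: y = x + (M_Y − M_X) = 30 + (25 − 26) = 29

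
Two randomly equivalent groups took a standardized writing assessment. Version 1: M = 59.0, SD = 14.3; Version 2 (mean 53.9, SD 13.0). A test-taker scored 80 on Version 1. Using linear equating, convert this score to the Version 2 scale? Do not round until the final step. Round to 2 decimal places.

72.99

Linear equating: y = (SD_Y/SD_X)(x − M_X) + M_Y
y = (13.0/14.3)(80 − 59.0) + 53.9
y = 0.909091 × 21.0 + 53.9 = 19.0909 + 53.9 = 72.99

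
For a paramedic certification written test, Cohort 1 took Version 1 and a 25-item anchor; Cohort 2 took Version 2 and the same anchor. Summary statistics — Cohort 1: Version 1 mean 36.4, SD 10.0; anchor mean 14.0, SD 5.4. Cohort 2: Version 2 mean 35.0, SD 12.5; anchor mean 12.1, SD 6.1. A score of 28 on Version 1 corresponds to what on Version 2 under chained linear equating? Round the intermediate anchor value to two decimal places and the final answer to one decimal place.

29.6

Version 1 → anchor (Cohort 1): v = (5.4/10.0)(28 − 36.4) + 14.0 = 9.46
anchor → Version 2 (Cohort 2): y = (12.5/6.1)(9.46 − 12.1) + 35.0 = 29.6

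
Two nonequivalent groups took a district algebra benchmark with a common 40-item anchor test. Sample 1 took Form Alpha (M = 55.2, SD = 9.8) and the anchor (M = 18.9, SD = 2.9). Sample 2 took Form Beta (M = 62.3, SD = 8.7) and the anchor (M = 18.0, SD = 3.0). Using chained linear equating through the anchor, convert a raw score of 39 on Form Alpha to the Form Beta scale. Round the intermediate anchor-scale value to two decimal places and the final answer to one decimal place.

51.0

Form Alpha → anchor (Sample 1): v = (2.9/9.8)(39 − 55.2) + 18.9 = 14.11
anchor → Form Beta (Sample 2): y = (8.7/3.0)(14.11 − 18.0) + 62.3 = 51.0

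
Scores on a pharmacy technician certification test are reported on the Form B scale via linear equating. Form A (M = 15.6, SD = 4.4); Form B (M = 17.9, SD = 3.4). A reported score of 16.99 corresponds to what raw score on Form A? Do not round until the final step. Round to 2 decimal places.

14.42

Invert y = (SD_Y/SD_X)(x − M_X) + M_Y:
x = (SD_X/SD_Y)(y − M_Y) + M_X = (4.4/3.4)(16.99 − 17.9) + 15.6
x = 1.294118 × -0.910 + 15.6 = 14.42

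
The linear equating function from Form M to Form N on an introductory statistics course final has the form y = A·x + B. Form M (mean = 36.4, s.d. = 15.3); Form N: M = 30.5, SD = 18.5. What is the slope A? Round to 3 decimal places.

1.209

A = SD_Y / SD_X = 18.5 / 15.3 = 1.209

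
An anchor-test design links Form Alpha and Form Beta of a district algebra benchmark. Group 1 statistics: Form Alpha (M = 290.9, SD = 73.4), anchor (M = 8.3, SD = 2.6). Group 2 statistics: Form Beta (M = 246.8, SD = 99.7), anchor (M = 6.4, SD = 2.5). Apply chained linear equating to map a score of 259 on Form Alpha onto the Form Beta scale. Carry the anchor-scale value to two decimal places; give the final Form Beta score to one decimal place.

Form Alpha → anchor (Group 1): v = (2.6/73.4)(259 − 290.9) + 8.3 = 7.17
anchor → Form Beta (Group 2): y = (99.7/2.5)(7.17 − 6.4) + 246.8 = 277.5

277.5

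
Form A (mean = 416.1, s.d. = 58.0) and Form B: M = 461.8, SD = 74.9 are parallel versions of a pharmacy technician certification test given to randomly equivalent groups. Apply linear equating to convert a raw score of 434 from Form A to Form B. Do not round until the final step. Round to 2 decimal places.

Linear equating: y = (SD_Y/SD_X)(x − M_X) + M_Y
y = (74.9/58.0)(434 − 416.1) + 461.8
y = 1.291379 × 17.9 + 461.8 = 23.1157 + 461.8 = 484.92

484.92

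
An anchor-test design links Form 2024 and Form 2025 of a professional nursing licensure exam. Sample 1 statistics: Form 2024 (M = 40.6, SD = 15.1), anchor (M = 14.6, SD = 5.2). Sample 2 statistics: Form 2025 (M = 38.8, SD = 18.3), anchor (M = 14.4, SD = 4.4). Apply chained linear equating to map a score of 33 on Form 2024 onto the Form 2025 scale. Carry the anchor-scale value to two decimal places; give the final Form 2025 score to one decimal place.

Form 2024 → anchor (Sample 1): v = (5.2/15.1)(33 − 40.6) + 14.6 = 11.98
anchor → Form 2025 (Sample 2): y = (18.3/4.4)(11.98 − 14.4) + 38.8 = 28.7

28.7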